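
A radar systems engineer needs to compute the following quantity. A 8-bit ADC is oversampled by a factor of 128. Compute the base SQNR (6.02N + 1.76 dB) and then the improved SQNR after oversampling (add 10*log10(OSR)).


Step 1 — baseline SQNR at Nyquist:
SQNR_base = 6.02*N + 1.76
          = 6.02*8 + 1.76
          = 49.92 dB

Step 2 — oversampling processing gain:
G = 10*log10(OSR) = 10*log10(128) = 21.07 dB

Step 3 — total:
SQNR_total = 49.92 + 21.07 = 70.99 dB

Base SQNR = 49.92 dB; oversampled SQNR = 70.99 dB


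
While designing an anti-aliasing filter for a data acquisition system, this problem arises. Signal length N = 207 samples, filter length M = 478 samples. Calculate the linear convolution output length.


Linear convolution output length:
L = N + M - 1
  = 207 + 478 - 1
  = 684 samples

684


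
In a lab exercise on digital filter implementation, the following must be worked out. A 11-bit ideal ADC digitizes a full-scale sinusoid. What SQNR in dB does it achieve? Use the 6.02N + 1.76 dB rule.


Theoretical SNR for a full-scale sinusoid:
SNR = 6.02 * N + 1.76
    = 6.02 * 11 + 1.76
    = 66.22 + 1.76
    = 67.98 dB

67.98 dB


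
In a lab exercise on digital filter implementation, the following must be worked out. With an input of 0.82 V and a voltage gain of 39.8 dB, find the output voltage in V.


Output voltage from dB gain:
V_out = V_in * 10^(gain_dB / 20)
      = 0.82 * 10^(39.8 / 20)
      = 0.82 * 97.723722
      = 80.1335 V

80.1335 V


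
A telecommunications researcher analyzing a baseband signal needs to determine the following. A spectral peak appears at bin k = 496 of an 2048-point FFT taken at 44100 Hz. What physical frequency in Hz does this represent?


Frequency of DFT bin k:
f_k = k * fs / N
    = 496 * 44100 / 2048
    = 21873600 / 2048
    = 10680.469 Hz

10680.469 Hz


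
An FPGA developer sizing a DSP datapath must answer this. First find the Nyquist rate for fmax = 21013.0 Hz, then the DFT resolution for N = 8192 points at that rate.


Step 1 — Nyquist sampling rate:
fs = 2 * fmax = 2 * 21013.0 = 42026.0 Hz

Step 2 — DFT bin spacing:
df = fs / N = 42026.0 / 8192 = 5.1301 Hz

5.1301 Hz


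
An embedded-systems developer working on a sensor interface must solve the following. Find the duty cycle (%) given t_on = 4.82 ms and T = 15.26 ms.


Duty cycle as a percentage:
DC = (t_on / T) * 100
   = (4.82 / 15.26) * 100
   = 0.315858 * 100
   = 31.59 %

31.59 %


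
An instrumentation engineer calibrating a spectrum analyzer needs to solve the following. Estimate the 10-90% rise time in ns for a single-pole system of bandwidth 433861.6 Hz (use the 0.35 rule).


Rise time from bandwidth relationship:
tr = 0.35 / BW
   = 0.35 / 433861.6
   = 8.067088675e-07 s
   = 806.7089 ns

806.7089 ns


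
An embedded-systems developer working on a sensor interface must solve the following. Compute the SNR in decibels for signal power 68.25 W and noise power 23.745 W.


SNR in decibels:
SNR = 10 * log10(Ps / Pn)
    = 10 * log10(68.25 / 23.745)
    = 10 * log10(2.8743)
    = 10 * 0.4585
    = 4.59 dB

4.59 dB


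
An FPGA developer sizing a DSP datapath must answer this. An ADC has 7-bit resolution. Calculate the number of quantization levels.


Number of quantization levels = 2^N
= 2^7
= 128

128


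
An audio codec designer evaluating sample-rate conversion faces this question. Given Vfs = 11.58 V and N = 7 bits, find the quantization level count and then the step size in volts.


Step 1 — number of quantization levels:
L = 2^N = 2^7 = 128

Step 2 — LSB step size:
delta = Vfs / L
      = 11.58 / 128
      = 0.09046875 V

Levels = 128; step size = 0.09046875 V


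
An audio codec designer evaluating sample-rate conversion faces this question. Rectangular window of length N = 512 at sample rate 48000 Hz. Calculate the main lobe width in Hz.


Main lobe width for a rectangular window:
Width = 2 * fs / N
      = 2 * 48000 / 512
      = 96000 / 512
      = 187.5 Hz

187.5 Hz


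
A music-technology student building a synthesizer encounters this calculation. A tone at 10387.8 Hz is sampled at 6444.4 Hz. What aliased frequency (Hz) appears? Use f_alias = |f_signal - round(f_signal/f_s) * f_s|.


Compute the nearest integer multiple of fs to the signal:
n = round(10387.8 / 6444.4) = 2
f_alias = |10387.8 - 2 * 6444.4|
        = |10387.8 - 12888.8|
        = 2501.0 Hz

2501.0


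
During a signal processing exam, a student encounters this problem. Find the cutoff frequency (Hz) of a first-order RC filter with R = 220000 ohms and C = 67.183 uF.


Cutoff frequency of a first-order RC filter:
fc = 1 / (2 * pi * R * C)
C = 67.183 uF = 6.7183e-05 F
fc = 1 / (2 * pi * 220000 * 6.7183e-05)
   = 1 / 92.867112468294
   = 0.010768 Hz

0.010768 Hz


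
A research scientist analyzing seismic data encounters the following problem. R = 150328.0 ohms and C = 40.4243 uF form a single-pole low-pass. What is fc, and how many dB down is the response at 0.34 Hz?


Step 1 — cutoff frequency:
fc = 1 / (2*pi*R*C)
C = 40.4243 uF = 4.04243e-05 F
fc = 1 / (2*pi*150328.0*4.04243e-05)
   = 0.0261901 Hz

Step 2 — magnitude at f = 0.34 Hz:
|H(f)| = 1 / sqrt(1 + (f/fc)^2)
f/fc = 0.34 / 0.0261901 = 12.982005
|H| = 1 / sqrt(1 + 168.532454) = 0.0768022
|H|_dB = 20*log10(0.0768022) = -22.29 dB

fc = 0.0261901 Hz; |H(0.34 Hz)| = -22.29 dB


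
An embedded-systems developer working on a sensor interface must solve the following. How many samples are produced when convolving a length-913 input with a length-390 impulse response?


Linear convolution output length:
L = N + M - 1
  = 913 + 390 - 1
  = 1302 samples

1302


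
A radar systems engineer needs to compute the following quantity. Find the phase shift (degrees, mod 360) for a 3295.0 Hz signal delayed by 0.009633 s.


Phase shift from frequency and time delay:
phi = 360 * f * t_delay
    = 360 * 3295.0 * 0.009633
    = 11426.66 degrees
    mod 360 = 266.66 degrees

266.66 degrees


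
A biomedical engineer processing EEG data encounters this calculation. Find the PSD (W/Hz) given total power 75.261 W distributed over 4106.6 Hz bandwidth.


Power spectral density:
PSD = P / BW
    = 75.261 / 4106.6
    = 0.01832684 W/Hz

0.01832684 W/Hz


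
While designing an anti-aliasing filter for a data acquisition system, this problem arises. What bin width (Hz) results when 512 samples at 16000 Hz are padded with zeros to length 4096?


Frequency resolution after zero-padding:
N_padded = 512 * 8 = 4096
df = fs / N_padded
   = 16000 / 4096
   = 3.9062 Hz

3.9062 Hz


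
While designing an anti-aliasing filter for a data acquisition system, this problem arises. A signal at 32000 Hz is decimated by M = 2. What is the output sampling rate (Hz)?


Decimation reduces the sample rate:
fs_out = fs_in / M
       = 32000 / 2
       = 16000.0 Hz

16000.0 Hz


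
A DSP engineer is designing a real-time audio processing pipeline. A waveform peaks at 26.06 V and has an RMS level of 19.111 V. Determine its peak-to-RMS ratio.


Crest factor is the ratio of peak to RMS:
CF = V_peak / V_rms
   = 26.06 / 19.111
   = 1.3636

1.3636


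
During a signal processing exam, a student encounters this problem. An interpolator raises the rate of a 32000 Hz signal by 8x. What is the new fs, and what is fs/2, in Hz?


Step 1 — output sample rate after interpolation by L:
fs_out = L * fs_in = 8 * 32000 = 256000 Hz

Step 2 — Nyquist frequency of the output stream:
f_Nyq = fs_out / 2 = 256000 / 2 = 128000.0 Hz

fs_out = 256000 Hz; f_Nyquist = 128000.0 Hz


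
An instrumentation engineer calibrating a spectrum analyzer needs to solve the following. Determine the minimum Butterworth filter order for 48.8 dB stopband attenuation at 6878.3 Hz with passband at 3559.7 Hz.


Butterworth filter order formula:
n = log10(10^(A/10) - 1) / (2 * log10(f_stop/f_pass))
10^(48.8/10) - 1 = 75856.7575
f_stop/f_pass = 6878.3 / 3559.7 = 1.9323
n = 8.5294 -> ceil = 9

9


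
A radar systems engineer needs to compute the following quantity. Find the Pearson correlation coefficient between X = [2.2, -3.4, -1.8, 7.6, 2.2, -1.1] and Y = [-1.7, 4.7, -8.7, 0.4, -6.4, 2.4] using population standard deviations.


Pearson correlation coefficient (population):
r = cov(X,Y) / (std(X) * std(Y))
Mean X = 0.95, Mean Y = -1.55
Cov(X,Y) = -1.484167
Std(X) = 3.60636, Std(Y) = 4.710538
r = -0.0874

-0.0874


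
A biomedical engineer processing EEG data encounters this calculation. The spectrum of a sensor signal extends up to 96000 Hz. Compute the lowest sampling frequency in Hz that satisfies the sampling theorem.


The Nyquist rate is twice the maximum frequency component.
fs_min = 2 * fmax
      = 2 * 96000
      = 192000 Hz

192000


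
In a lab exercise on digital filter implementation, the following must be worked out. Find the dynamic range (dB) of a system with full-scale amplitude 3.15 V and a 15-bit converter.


Dynamic range from full-scale to LSB:
V_min = V_max / 2^bits = 3.15 / 2^15
DR = 20 * log10(V_max / V_min)
   = 20 * log10(2^15)
   = 20 * 15 * log10(2)
   = 90.31 dB

90.31 dB


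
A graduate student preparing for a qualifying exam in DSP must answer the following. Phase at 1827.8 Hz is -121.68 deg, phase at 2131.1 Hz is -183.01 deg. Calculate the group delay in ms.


Group delay from phase difference:
tau = -d(phi)/d(omega)
d(phi) = -61.33 deg = -1.07041 rad
d(omega) = 2*pi*(2131.1 - 1827.8) = 1905.6901 rad/s
tau = -(-1.07041) / 1905.6901
    = 0.5617 ms

0.5617 ms


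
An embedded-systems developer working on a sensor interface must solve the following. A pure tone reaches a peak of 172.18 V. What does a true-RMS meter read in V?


RMS voltage for a sinusoidal waveform:
V_rms = V_peak / sqrt(2)
      = 172.18 / 1.414214
      = 121.75 V

121.75 V


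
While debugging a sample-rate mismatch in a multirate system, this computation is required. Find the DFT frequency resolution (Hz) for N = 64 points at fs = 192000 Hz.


DFT frequency resolution:
df = fs / N
   = 192000 / 64
   = 3000.0 Hz

3000.0 Hz


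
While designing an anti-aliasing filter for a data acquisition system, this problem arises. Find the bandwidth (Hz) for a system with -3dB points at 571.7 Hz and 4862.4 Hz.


Bandwidth is the difference of -3dB frequencies:
BW = f_high - f_low
   = 4862.4 - 571.7
   = 4290.7 Hz

4290.7 Hz


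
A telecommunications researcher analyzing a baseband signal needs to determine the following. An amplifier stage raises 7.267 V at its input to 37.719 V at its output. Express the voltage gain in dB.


Voltage gain in dB:
G = 20 * log10(Vout / Vin)
  = 20 * log10(37.719 / 7.267)
  = 20 * log10(5.19045)
  = 20 * 0.715205
  = 14.3 dB

14.3 dB


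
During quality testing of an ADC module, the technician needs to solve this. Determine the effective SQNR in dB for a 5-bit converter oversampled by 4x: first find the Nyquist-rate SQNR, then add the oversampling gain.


Step 1 — baseline SQNR at Nyquist:
SQNR_base = 6.02*N + 1.76
          = 6.02*5 + 1.76
          = 31.86 dB

Step 2 — oversampling processing gain:
G = 10*log10(OSR) = 10*log10(4) = 6.02 dB

Step 3 — total:
SQNR_total = 31.86 + 6.02 = 37.88 dB

Base SQNR = 31.86 dB; oversampled SQNR = 37.88 dB


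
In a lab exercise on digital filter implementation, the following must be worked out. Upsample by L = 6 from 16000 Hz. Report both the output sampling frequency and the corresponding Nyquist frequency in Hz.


Step 1 — output sample rate after interpolation by L:
fs_out = L * fs_in = 6 * 16000 = 96000 Hz

Step 2 — Nyquist frequency of the output stream:
f_Nyq = fs_out / 2 = 96000 / 2 = 48000.0 Hz

fs_out = 96000 Hz; f_Nyquist = 48000.0 Hz


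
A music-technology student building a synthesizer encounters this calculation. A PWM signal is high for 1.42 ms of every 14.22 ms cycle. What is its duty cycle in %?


Duty cycle as a percentage:
DC = (t_on / T) * 100
   = (1.42 / 14.22) * 100
   = 0.099859 * 100
   = 9.99 %

9.99 %


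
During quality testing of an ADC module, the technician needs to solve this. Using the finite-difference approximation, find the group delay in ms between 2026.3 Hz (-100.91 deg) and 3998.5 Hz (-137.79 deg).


Group delay from phase difference:
tau = -d(phi)/d(omega)
d(phi) = -36.88 deg = -0.643677 rad
d(omega) = 2*pi*(3998.5 - 2026.3) = 12391.6981 rad/s
tau = -(-0.643677) / 12391.6981
    = 0.0519 ms

0.0519 ms


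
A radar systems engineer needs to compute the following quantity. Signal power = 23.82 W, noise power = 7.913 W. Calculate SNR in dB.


SNR in decibels:
SNR = 10 * log10(Ps / Pn)
    = 10 * log10(23.82 / 7.913)
    = 10 * log10(3.0102)
    = 10 * 0.4786
    = 4.79 dB

4.79 dB


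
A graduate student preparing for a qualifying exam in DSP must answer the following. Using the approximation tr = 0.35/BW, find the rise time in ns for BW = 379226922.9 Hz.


Rise time from bandwidth relationship:
tr = 0.35 / BW
   = 0.35 / 379226922.9
   = 9.229302533e-10 s
   = 0.9229 ns

0.9229 ns


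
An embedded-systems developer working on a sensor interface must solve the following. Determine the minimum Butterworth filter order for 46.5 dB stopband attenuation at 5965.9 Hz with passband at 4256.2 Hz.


Butterworth filter order formula:
n = log10(10^(A/10) - 1) / (2 * log10(f_stop/f_pass))
10^(46.5/10) - 1 = 44667.3592
f_stop/f_pass = 5965.9 / 4256.2 = 1.4017
n = 15.8536 -> ceil = 16

16


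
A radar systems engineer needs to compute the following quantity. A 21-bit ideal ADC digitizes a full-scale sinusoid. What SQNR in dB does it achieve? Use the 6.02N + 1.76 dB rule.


Theoretical SNR for a full-scale sinusoid:
SNR = 6.02 * N + 1.76
    = 6.02 * 21 + 1.76
    = 126.42 + 1.76
    = 128.18 dB

128.18 dB


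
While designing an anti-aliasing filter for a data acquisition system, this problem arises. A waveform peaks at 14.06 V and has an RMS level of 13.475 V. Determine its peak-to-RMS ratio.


Crest factor is the ratio of peak to RMS:
CF = V_peak / V_rms
   = 14.06 / 13.475
   = 1.0434

1.0434


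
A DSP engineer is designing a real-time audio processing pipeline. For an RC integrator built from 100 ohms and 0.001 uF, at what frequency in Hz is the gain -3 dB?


Cutoff frequency of a first-order RC filter:
fc = 1 / (2 * pi * R * C)
C = 0.001 uF = 1e-09 F
fc = 1 / (2 * pi * 100 * 1e-09)
   = 1 / 6.2831853071796e-07
   = 1591549.430919 Hz

1591549.430919 Hz


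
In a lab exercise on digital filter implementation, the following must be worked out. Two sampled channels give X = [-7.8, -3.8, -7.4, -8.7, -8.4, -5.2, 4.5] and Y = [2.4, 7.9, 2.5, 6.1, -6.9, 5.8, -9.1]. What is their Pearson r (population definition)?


Pearson correlation coefficient (population):
r = cov(X,Y) / (std(X) * std(Y))
Mean X = -5.2571, Mean Y = 1.2429
Cov(X,Y) = -12.531837
Std(X) = 4.311399, Std(Y) = 6.151389
r = -0.4725

-0.4725


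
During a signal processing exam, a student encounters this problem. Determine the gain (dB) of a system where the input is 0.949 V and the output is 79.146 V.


Voltage gain in dB:
G = 20 * log10(Vout / Vin)
  = 20 * log10(79.146 / 0.949)
  = 20 * log10(83.399368)
  = 20 * 1.921163
  = 38.42 dB

38.42 dB


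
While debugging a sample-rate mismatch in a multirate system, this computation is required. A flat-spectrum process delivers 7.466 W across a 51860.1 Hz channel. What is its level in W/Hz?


Power spectral density:
PSD = P / BW
    = 7.466 / 51860.1
    = 0.00014396 W/Hz

0.00014396 W/Hz


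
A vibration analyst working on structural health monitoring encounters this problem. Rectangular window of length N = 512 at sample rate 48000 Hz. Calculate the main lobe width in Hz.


Main lobe width for a rectangular window:
Width = 2 * fs / N
      = 2 * 48000 / 512
      = 96000 / 512
      = 187.5 Hz

187.5 Hz


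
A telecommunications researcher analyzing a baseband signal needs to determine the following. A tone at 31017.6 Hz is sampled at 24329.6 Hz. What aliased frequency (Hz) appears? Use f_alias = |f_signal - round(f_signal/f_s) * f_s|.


Compute the nearest integer multiple of fs to the signal:
n = round(31017.6 / 24329.6) = 1
f_alias = |31017.6 - 1 * 24329.6|
        = |31017.6 - 24329.6|
        = 6688.0 Hz

6688.0


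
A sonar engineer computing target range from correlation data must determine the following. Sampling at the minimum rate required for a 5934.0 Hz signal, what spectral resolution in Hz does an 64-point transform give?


Step 1 — Nyquist sampling rate:
fs = 2 * fmax = 2 * 5934.0 = 11868.0 Hz

Step 2 — DFT bin spacing:
df = fs / N = 11868.0 / 64 = 185.4375 Hz

185.4375 Hz


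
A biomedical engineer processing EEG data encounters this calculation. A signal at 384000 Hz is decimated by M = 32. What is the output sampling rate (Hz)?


Decimation reduces the sample rate:
fs_out = fs_in / M
       = 384000 / 32
       = 12000.0 Hz

12000.0 Hz


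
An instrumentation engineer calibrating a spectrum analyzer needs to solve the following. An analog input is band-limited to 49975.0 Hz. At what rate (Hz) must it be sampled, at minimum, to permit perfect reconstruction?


The Nyquist rate is twice the maximum frequency component.
fs_min = 2 * fmax
      = 2 * 49975.0
      = 99950.0 Hz

99950.0


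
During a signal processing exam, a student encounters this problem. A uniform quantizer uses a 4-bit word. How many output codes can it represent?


Number of quantization levels = 2^N
= 2^4
= 16

16


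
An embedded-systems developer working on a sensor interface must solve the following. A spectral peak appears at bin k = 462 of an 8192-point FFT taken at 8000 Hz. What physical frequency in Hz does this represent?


Frequency of DFT bin k:
f_k = k * fs / N
    = 462 * 8000 / 8192
    = 3696000 / 8192
    = 451.172 Hz

451.172 Hz


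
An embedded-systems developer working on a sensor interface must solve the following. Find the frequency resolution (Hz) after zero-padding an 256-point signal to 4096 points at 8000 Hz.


Frequency resolution after zero-padding:
N_padded = 256 * 16 = 4096
df = fs / N_padded
   = 8000 / 4096
   = 1.9531 Hz

1.9531 Hz


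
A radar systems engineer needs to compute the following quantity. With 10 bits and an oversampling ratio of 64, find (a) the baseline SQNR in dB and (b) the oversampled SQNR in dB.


Step 1 — baseline SQNR at Nyquist:
SQNR_base = 6.02*N + 1.76
          = 6.02*10 + 1.76
          = 61.96 dB

Step 2 — oversampling processing gain:
G = 10*log10(OSR) = 10*log10(64) = 18.06 dB

Step 3 — total:
SQNR_total = 61.96 + 18.06 = 80.02 dB

Base SQNR = 61.96 dB; oversampled SQNR = 80.02 dB


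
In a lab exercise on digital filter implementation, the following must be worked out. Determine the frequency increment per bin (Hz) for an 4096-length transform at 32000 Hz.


DFT frequency resolution:
df = fs / N
   = 32000 / 4096
   = 7.8125 Hz

7.8125 Hz


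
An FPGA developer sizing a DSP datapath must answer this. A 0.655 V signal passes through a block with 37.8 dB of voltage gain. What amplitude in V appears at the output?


Output voltage from dB gain:
V_out = V_in * 10^(gain_dB / 20)
      = 0.655 * 10^(37.8 / 20)
      = 0.655 * 77.624712
      = 50.8442 V

50.8442 V


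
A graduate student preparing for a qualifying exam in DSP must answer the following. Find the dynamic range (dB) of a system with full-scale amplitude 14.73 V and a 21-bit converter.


Dynamic range from full-scale to LSB:
V_min = V_max / 2^bits = 14.73 / 2^21
DR = 20 * log10(V_max / V_min)
   = 20 * log10(2^21)
   = 20 * 21 * log10(2)
   = 126.43 dB

126.43 dB


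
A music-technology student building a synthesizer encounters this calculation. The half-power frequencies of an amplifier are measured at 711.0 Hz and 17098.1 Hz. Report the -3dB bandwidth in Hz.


Bandwidth is the difference of -3dB frequencies:
BW = f_high - f_low
   = 17098.1 - 711.0
   = 16387.1 Hz

16387.1 Hz


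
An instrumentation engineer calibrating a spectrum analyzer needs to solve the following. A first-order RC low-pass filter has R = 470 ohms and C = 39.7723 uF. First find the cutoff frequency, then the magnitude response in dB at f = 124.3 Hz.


Step 1 — cutoff frequency:
fc = 1 / (2*pi*R*C)
C = 39.7723 uF = 3.97723e-05 F
fc = 1 / (2*pi*470*3.97723e-05)
   = 8.51416 Hz

Step 2 — magnitude at f = 124.3 Hz:
|H(f)| = 1 / sqrt(1 + (f/fc)^2)
f/fc = 124.3 / 8.51416 = 14.599209
|H| = 1 / sqrt(1 + 213.136903) = 0.0683367
|H|_dB = 20*log10(0.0683367) = -23.31 dB

fc = 8.51416 Hz; |H(124.3 Hz)| = -23.31 dB


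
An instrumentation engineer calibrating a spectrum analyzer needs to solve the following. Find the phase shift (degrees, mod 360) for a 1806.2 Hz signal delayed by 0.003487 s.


Phase shift from frequency and time delay:
phi = 360 * f * t_delay
    = 360 * 1806.2 * 0.003487
    = 2267.36 degrees
    mod 360 = 107.36 degrees

107.36 degrees


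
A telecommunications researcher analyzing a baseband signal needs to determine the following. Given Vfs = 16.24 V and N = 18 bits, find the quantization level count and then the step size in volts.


Step 1 — number of quantization levels:
L = 2^N = 2^18 = 262144

Step 2 — LSB step size:
delta = Vfs / L
      = 16.24 / 262144
      = 6.195e-05 V

Levels = 262144; step size = 6.195e-05 V


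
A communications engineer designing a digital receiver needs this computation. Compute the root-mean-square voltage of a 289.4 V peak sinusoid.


RMS voltage for a sinusoidal waveform:
V_rms = V_peak / sqrt(2)
      = 289.4 / 1.414214
      = 204.637 V

204.637 V


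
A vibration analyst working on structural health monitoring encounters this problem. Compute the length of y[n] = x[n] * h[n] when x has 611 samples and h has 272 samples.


Linear convolution output length:
L = N + M - 1
  = 611 + 272 - 1
  = 882 samples

882


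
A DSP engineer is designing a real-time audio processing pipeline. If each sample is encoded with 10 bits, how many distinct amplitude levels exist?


Number of quantization levels = 2^N
= 2^10
= 1024

1024


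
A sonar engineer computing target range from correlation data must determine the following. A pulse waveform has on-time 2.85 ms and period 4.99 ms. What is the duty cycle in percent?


Duty cycle as a percentage:
DC = (t_on / T) * 100
   = (2.85 / 4.99) * 100
   = 0.571142 * 100
   = 57.11 %

57.11 %


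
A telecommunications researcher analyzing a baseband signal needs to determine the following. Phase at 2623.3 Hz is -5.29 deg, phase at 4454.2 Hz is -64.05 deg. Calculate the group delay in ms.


Group delay from phase difference:
tau = -d(phi)/d(omega)
d(phi) = -58.76 deg = -1.025555 rad
d(omega) = 2*pi*(4454.2 - 2623.3) = 11503.884 rad/s
tau = -(-1.025555) / 11503.884
    = 0.0891 ms

0.0891 ms


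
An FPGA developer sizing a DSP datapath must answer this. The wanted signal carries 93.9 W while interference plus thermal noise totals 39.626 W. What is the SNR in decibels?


SNR in decibels:
SNR = 10 * log10(Ps / Pn)
    = 10 * log10(93.9 / 39.626)
    = 10 * log10(2.3697)
    = 10 * 0.3747
    = 3.75 dB

3.75 dB


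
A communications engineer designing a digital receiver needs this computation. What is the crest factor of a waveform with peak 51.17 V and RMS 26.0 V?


Crest factor is the ratio of peak to RMS:
CF = V_peak / V_rms
   = 51.17 / 26.0
   = 1.9681

1.9681


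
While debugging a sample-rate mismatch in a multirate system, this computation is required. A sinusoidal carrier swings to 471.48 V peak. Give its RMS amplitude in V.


RMS voltage for a sinusoidal waveform:
V_rms = V_peak / sqrt(2)
      = 471.48 / 1.414214
      = 333.387 V

333.387 V


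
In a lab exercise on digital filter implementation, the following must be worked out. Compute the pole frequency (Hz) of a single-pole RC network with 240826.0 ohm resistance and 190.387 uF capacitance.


Cutoff frequency of a first-order RC filter:
fc = 1 / (2 * pi * R * C)
C = 190.387 uF = 0.000190387 F
fc = 1 / (2 * pi * 240826.0 * 0.000190387)
   = 1 / 288.08492385641
   = 0.003471 Hz

0.003471 Hz


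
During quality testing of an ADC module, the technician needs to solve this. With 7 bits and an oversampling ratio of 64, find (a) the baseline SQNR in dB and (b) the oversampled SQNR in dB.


Step 1 — baseline SQNR at Nyquist:
SQNR_base = 6.02*N + 1.76
          = 6.02*7 + 1.76
          = 43.9 dB

Step 2 — oversampling processing gain:
G = 10*log10(OSR) = 10*log10(64) = 18.06 dB

Step 3 — total:
SQNR_total = 43.9 + 18.06 = 61.96 dB

Base SQNR = 43.9 dB; oversampled SQNR = 61.96 dB


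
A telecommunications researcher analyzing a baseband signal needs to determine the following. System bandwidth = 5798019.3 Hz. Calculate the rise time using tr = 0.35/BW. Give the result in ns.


Rise time from bandwidth relationship:
tr = 0.35 / BW
   = 0.35 / 5798019.3
   = 6.036544238e-08 s
   = 60.3654 ns

60.3654 ns


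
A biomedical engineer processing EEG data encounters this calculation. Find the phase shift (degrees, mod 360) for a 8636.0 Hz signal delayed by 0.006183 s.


Phase shift from frequency and time delay:
phi = 360 * f * t_delay
    = 360 * 8636.0 * 0.006183
    = 19222.7 degrees
    mod 360 = 142.7 degrees

142.7 degrees


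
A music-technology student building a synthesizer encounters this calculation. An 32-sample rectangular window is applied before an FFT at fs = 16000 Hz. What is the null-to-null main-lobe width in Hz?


Main lobe width for a rectangular window:
Width = 2 * fs / N
      = 2 * 16000 / 32
      = 32000 / 32
      = 1000.0 Hz

1000.0 Hz


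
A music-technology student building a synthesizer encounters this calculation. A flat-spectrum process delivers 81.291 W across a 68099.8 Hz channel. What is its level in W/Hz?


Power spectral density:
PSD = P / BW
    = 81.291 / 68099.8
    = 0.0011937 W/Hz

0.0011937 W/Hz


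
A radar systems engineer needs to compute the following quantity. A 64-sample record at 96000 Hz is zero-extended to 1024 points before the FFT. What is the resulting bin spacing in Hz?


Frequency resolution after zero-padding:
N_padded = 64 * 16 = 1024
df = fs / N_padded
   = 96000 / 1024
   = 93.75 Hz

93.75 Hz


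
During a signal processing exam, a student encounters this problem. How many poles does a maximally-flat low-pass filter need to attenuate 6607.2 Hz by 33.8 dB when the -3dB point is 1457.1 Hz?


Butterworth filter order formula:
n = log10(10^(A/10) - 1) / (2 * log10(f_stop/f_pass))
10^(33.8/10) - 1 = 2397.8329
f_stop/f_pass = 6607.2 / 1457.1 = 4.5345
n = 2.574 -> ceil = 3

3


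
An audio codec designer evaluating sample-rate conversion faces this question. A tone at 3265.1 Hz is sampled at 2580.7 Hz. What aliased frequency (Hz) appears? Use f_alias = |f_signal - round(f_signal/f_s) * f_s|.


Compute the nearest integer multiple of fs to the signal:
n = round(3265.1 / 2580.7) = 1
f_alias = |3265.1 - 1 * 2580.7|
        = |3265.1 - 2580.7|
        = 684.4 Hz

684.4


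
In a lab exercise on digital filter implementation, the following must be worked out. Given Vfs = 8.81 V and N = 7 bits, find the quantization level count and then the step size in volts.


Step 1 — number of quantization levels:
L = 2^N = 2^7 = 128

Step 2 — LSB step size:
delta = Vfs / L
      = 8.81 / 128
      = 0.06882813 V

Levels = 128; step size = 0.06882813 V


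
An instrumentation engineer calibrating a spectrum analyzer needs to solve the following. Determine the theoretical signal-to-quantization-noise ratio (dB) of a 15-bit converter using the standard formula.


Theoretical SNR for a full-scale sinusoid:
SNR = 6.02 * N + 1.76
    = 6.02 * 15 + 1.76
    = 90.3 + 1.76
    = 92.06 dB

92.06 dB


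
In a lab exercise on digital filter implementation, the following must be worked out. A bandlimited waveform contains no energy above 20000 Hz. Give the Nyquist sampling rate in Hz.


The Nyquist rate is twice the maximum frequency component.
fs_min = 2 * fmax
      = 2 * 20000
      = 40000 Hz

40000


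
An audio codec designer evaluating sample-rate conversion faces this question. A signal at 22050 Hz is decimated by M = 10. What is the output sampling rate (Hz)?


Decimation reduces the sample rate:
fs_out = fs_in / M
       = 22050 / 10
       = 2205.0 Hz

2205.0 Hz


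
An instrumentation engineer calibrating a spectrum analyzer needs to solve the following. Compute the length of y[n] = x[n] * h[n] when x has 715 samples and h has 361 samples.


Linear convolution output length:
L = N + M - 1
  = 715 + 361 - 1
  = 1075 samples

1075


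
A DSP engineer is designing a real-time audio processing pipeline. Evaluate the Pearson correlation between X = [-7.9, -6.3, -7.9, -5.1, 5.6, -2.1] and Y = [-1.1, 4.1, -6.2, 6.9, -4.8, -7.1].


Pearson correlation coefficient (population):
r = cov(X,Y) / (std(X) * std(Y))
Mean X = -3.95, Mean Y = -1.3667
Cov(X,Y) = -7.951667
Std(X) = 4.702393, Std(Y) = 5.264873
r = -0.3212

-0.3212


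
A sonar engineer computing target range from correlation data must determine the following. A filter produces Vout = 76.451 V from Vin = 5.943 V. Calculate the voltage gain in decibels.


Voltage gain in dB:
G = 20 * log10(Vout / Vin)
  = 20 * log10(76.451 / 5.943)
  = 20 * log10(12.864042)
  = 20 * 1.109377
  = 22.19 dB

22.19 dB


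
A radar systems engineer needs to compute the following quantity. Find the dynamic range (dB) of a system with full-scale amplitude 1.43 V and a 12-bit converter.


Dynamic range from full-scale to LSB:
V_min = V_max / 2^bits = 1.43 / 2^12
DR = 20 * log10(V_max / V_min)
   = 20 * log10(2^12)
   = 20 * 12 * log10(2)
   = 72.25 dB

72.25 dB


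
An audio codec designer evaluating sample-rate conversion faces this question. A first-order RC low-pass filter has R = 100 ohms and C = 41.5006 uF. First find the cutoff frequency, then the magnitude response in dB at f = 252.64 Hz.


Step 1 — cutoff frequency:
fc = 1 / (2*pi*R*C)
C = 41.5006 uF = 4.15006e-05 F
fc = 1 / (2*pi*100*4.15006e-05)
   = 38.35 Hz

Step 2 — magnitude at f = 252.64 Hz:
|H(f)| = 1 / sqrt(1 + (f/fc)^2)
f/fc = 252.64 / 38.35 = 6.587744
|H| = 1 / sqrt(1 + 43.398371) = 0.1500778
|H|_dB = 20*log10(0.1500778) = -16.47 dB

fc = 38.35 Hz; |H(252.64 Hz)| = -16.47 dB


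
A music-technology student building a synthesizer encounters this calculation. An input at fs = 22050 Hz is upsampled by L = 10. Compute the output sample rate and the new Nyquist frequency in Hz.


Step 1 — output sample rate after interpolation by L:
fs_out = L * fs_in = 10 * 22050 = 220500 Hz

Step 2 — Nyquist frequency of the output stream:
f_Nyq = fs_out / 2 = 220500 / 2 = 110250.0 Hz

fs_out = 220500 Hz; f_Nyquist = 110250.0 Hz


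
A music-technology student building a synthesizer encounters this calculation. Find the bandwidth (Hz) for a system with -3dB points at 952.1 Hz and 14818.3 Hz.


Bandwidth is the difference of -3dB frequencies:
BW = f_high - f_low
   = 14818.3 - 952.1
   = 13866.2 Hz

13866.2 Hz


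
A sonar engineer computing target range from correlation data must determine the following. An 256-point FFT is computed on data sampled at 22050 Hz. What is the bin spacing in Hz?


DFT frequency resolution:
df = fs / N
   = 22050 / 256
   = 86.1328 Hz

86.1328 Hz


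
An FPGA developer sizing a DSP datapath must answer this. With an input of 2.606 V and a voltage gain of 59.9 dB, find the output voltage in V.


Output voltage from dB gain:
V_out = V_in * 10^(gain_dB / 20)
      = 2.606 * 10^(59.9 / 20)
      = 2.606 * 988.553095
      = 2576.1694 V

2576.1694 V


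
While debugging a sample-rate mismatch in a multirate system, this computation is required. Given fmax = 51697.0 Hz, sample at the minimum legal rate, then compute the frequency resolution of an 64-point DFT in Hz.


Step 1 — Nyquist sampling rate:
fs = 2 * fmax = 2 * 51697.0 = 103394.0 Hz

Step 2 — DFT bin spacing:
df = fs / N = 103394.0 / 64 = 1615.5312 Hz

1615.5312 Hz


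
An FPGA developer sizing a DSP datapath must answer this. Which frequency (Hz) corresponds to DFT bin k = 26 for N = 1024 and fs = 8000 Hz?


Frequency of DFT bin k:
f_k = k * fs / N
    = 26 * 8000 / 1024
    = 208000 / 1024
    = 203.125 Hz

203.125 Hz


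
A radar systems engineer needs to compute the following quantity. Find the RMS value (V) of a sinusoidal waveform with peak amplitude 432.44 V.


RMS voltage for a sinusoidal waveform:
V_rms = V_peak / sqrt(2)
      = 432.44 / 1.414214
      = 305.781 V

305.781 V


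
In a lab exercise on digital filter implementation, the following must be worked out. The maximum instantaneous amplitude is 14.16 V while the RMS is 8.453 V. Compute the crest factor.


Crest factor is the ratio of peak to RMS:
CF = V_peak / V_rms
   = 14.16 / 8.453
   = 1.6751

1.6751


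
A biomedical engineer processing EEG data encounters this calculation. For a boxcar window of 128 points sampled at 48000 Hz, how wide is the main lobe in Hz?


Main lobe width for a rectangular window:
Width = 2 * fs / N
      = 2 * 48000 / 128
      = 96000 / 128
      = 750.0 Hz

750.0 Hz


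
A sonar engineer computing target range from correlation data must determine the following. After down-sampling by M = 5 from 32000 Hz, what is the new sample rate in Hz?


Decimation reduces the sample rate:
fs_out = fs_in / M
       = 32000 / 5
       = 6400.0 Hz

6400.0 Hz


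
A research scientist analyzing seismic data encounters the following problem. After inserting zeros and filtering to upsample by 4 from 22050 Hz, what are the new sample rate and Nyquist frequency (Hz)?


Step 1 — output sample rate after interpolation by L:
fs_out = L * fs_in = 4 * 22050 = 88200 Hz

Step 2 — Nyquist frequency of the output stream:
f_Nyq = fs_out / 2 = 88200 / 2 = 44100.0 Hz

fs_out = 88200 Hz; f_Nyquist = 44100.0 Hz


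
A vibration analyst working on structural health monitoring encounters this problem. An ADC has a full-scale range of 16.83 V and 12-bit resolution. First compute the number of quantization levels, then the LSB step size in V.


Step 1 — number of quantization levels:
L = 2^N = 2^12 = 4096

Step 2 — LSB step size:
delta = Vfs / L
      = 16.83 / 4096
      = 0.00410889 V

Levels = 4096; step size = 0.00410889 V


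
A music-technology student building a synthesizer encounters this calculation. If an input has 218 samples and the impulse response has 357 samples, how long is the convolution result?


Linear convolution output length:
L = N + M - 1
  = 218 + 357 - 1
  = 574 samples

574


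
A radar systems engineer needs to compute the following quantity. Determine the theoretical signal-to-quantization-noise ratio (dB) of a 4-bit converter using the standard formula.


Theoretical SNR for a full-scale sinusoid:
SNR = 6.02 * N + 1.76
    = 6.02 * 4 + 1.76
    = 24.08 + 1.76
    = 25.84 dB

25.84 dB


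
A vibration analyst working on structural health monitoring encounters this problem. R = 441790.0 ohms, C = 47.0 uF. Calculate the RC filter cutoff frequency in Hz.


Cutoff frequency of a first-order RC filter:
fc = 1 / (2 * pi * R * C)
C = 47.0 uF = 4.7e-05 F
fc = 1 / (2 * pi * 441790.0 * 4.7e-05)
   = 1 / 130.46487653237
   = 0.007665 Hz

0.007665 Hz


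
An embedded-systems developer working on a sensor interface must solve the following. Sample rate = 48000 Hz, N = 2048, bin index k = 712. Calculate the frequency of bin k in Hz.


Frequency of DFT bin k:
f_k = k * fs / N
    = 712 * 48000 / 2048
    = 34176000 / 2048
    = 16687.5 Hz

16687.5 Hz


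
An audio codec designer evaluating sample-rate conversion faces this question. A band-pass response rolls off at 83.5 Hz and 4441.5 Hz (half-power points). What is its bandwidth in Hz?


Bandwidth is the difference of -3dB frequencies:
BW = f_high - f_low
   = 4441.5 - 83.5
   = 4358.0 Hz

4358.0 Hz


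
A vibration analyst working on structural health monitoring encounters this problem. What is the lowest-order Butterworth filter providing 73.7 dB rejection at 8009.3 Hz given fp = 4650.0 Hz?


Butterworth filter order formula:
n = log10(10^(A/10) - 1) / (2 * log10(f_stop/f_pass))
10^(73.7/10) - 1 = 23442287.1532
f_stop/f_pass = 8009.3 / 4650.0 = 1.7224
n = 15.605 -> ceil = 16

16


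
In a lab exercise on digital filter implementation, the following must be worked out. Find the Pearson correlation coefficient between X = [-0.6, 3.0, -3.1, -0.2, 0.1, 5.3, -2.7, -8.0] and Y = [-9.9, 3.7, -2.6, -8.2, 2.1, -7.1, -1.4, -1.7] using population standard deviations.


Pearson correlation coefficient (population):
r = cov(X,Y) / (std(X) * std(Y))
Mean X = -0.775, Mean Y = -3.1375
Cov(X,Y) = -1.594062
Std(X) = 3.768206, Std(Y) = 4.563698
r = -0.0927

-0.0927


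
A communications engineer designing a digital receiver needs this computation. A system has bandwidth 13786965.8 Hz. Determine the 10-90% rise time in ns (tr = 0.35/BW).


Rise time from bandwidth relationship:
tr = 0.35 / BW
   = 0.35 / 13786965.8
   = 2.538629638e-08 s
   = 25.3863 ns

25.3863 ns


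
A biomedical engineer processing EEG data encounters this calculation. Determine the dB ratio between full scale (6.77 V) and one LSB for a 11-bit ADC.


Dynamic range from full-scale to LSB:
V_min = V_max / 2^bits = 6.77 / 2^11
DR = 20 * log10(V_max / V_min)
   = 20 * log10(2^11)
   = 20 * 11 * log10(2)
   = 66.23 dB

66.23 dB


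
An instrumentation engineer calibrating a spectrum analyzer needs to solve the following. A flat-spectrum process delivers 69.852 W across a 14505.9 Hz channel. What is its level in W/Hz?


Power spectral density:
PSD = P / BW
    = 69.852 / 14505.9
    = 0.00481542 W/Hz

0.00481542 W/Hz


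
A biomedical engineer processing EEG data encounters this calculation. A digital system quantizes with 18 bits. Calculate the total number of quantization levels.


Number of quantization levels = 2^N
= 2^18
= 262144

262144


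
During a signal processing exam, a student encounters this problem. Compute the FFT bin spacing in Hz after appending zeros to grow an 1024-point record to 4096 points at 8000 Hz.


Frequency resolution after zero-padding:
N_padded = 1024 * 4 = 4096
df = fs / N_padded
   = 8000 / 4096
   = 1.9531 Hz

1.9531 Hz


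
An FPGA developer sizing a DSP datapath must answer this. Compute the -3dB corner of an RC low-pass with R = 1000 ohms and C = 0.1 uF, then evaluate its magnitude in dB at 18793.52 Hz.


Step 1 — cutoff frequency:
fc = 1 / (2*pi*R*C)
C = 0.1 uF = 1e-07 F
fc = 1 / (2*pi*1000*1e-07)
   = 1591.549 Hz

Step 2 — magnitude at f = 18793.52 Hz:
|H(f)| = 1 / sqrt(1 + (f/fc)^2)
f/fc = 18793.52 / 1591.549 = 11.80832
|H| = 1 / sqrt(1 + 139.436421) = 0.084384
|H|_dB = 20*log10(0.084384) = -21.47 dB

fc = 1591.549 Hz; |H(18793.52 Hz)| = -21.47 dB


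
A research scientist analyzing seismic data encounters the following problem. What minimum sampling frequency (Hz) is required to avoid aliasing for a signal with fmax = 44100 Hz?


The Nyquist rate is twice the maximum frequency component.
fs_min = 2 * fmax
      = 2 * 44100
      = 88200 Hz

88200


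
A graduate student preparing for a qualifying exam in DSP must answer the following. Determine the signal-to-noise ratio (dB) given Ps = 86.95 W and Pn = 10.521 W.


SNR in decibels:
SNR = 10 * log10(Ps / Pn)
    = 10 * log10(86.95 / 10.521)
    = 10 * log10(8.2644)
    = 10 * 0.9172
    = 9.17 dB

9.17 dB


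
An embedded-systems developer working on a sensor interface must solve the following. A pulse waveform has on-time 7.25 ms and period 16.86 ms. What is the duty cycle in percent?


Duty cycle as a percentage:
DC = (t_on / T) * 100
   = (7.25 / 16.86) * 100
   = 0.430012 * 100
   = 43.0 %

43.0 %


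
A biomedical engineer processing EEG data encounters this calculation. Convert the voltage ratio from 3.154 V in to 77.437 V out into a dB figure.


Voltage gain in dB:
G = 20 * log10(Vout / Vin)
  = 20 * log10(77.437 / 3.154)
  = 20 * log10(24.551997)
  = 20 * 1.390087
  = 27.8 dB

27.8 dB
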